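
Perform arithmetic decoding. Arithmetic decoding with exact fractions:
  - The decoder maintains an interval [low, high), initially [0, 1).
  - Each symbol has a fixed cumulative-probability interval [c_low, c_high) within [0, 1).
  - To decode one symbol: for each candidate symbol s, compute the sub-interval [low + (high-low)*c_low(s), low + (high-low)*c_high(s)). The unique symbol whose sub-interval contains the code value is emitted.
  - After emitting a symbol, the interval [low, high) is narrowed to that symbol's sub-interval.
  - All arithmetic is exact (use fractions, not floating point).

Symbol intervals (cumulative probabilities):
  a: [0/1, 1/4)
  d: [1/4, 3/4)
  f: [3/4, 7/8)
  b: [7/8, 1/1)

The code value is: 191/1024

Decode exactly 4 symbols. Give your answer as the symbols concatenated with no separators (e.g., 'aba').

Answer: adbb

Derivation:
Step 1: interval [0/1, 1/1), width = 1/1 - 0/1 = 1/1
  'a': [0/1 + 1/1*0/1, 0/1 + 1/1*1/4) = [0/1, 1/4) <- contains code 191/1024
  'd': [0/1 + 1/1*1/4, 0/1 + 1/1*3/4) = [1/4, 3/4)
  'f': [0/1 + 1/1*3/4, 0/1 + 1/1*7/8) = [3/4, 7/8)
  'b': [0/1 + 1/1*7/8, 0/1 + 1/1*1/1) = [7/8, 1/1)
  emit 'a', narrow to [0/1, 1/4)
Step 2: interval [0/1, 1/4), width = 1/4 - 0/1 = 1/4
  'a': [0/1 + 1/4*0/1, 0/1 + 1/4*1/4) = [0/1, 1/16)
  'd': [0/1 + 1/4*1/4, 0/1 + 1/4*3/4) = [1/16, 3/16) <- contains code 191/1024
  'f': [0/1 + 1/4*3/4, 0/1 + 1/4*7/8) = [3/16, 7/32)
  'b': [0/1 + 1/4*7/8, 0/1 + 1/4*1/1) = [7/32, 1/4)
  emit 'd', narrow to [1/16, 3/16)
Step 3: interval [1/16, 3/16), width = 3/16 - 1/16 = 1/8
  'a': [1/16 + 1/8*0/1, 1/16 + 1/8*1/4) = [1/16, 3/32)
  'd': [1/16 + 1/8*1/4, 1/16 + 1/8*3/4) = [3/32, 5/32)
  'f': [1/16 + 1/8*3/4, 1/16 + 1/8*7/8) = [5/32, 11/64)
  'b': [1/16 + 1/8*7/8, 1/16 + 1/8*1/1) = [11/64, 3/16) <- contains code 191/1024
  emit 'b', narrow to [11/64, 3/16)
Step 4: interval [11/64, 3/16), width = 3/16 - 11/64 = 1/64
  'a': [11/64 + 1/64*0/1, 11/64 + 1/64*1/4) = [11/64, 45/256)
  'd': [11/64 + 1/64*1/4, 11/64 + 1/64*3/4) = [45/256, 47/256)
  'f': [11/64 + 1/64*3/4, 11/64 + 1/64*7/8) = [47/256, 95/512)
  'b': [11/64 + 1/64*7/8, 11/64 + 1/64*1/1) = [95/512, 3/16) <- contains code 191/1024
  emit 'b', narrow to [95/512, 3/16)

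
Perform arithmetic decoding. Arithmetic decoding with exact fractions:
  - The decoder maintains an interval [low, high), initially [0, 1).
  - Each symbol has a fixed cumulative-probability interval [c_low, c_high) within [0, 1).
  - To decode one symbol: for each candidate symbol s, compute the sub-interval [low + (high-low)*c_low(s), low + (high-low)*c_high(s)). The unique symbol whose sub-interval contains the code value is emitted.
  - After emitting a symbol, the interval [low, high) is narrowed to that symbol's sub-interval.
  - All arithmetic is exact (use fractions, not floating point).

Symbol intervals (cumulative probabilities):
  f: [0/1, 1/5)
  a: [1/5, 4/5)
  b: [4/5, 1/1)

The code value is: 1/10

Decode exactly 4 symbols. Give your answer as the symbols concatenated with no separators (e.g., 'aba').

Step 1: interval [0/1, 1/1), width = 1/1 - 0/1 = 1/1
  'f': [0/1 + 1/1*0/1, 0/1 + 1/1*1/5) = [0/1, 1/5) <- contains code 1/10
  'a': [0/1 + 1/1*1/5, 0/1 + 1/1*4/5) = [1/5, 4/5)
  'b': [0/1 + 1/1*4/5, 0/1 + 1/1*1/1) = [4/5, 1/1)
  emit 'f', narrow to [0/1, 1/5)
Step 2: interval [0/1, 1/5), width = 1/5 - 0/1 = 1/5
  'f': [0/1 + 1/5*0/1, 0/1 + 1/5*1/5) = [0/1, 1/25)
  'a': [0/1 + 1/5*1/5, 0/1 + 1/5*4/5) = [1/25, 4/25) <- contains code 1/10
  'b': [0/1 + 1/5*4/5, 0/1 + 1/5*1/1) = [4/25, 1/5)
  emit 'a', narrow to [1/25, 4/25)
Step 3: interval [1/25, 4/25), width = 4/25 - 1/25 = 3/25
  'f': [1/25 + 3/25*0/1, 1/25 + 3/25*1/5) = [1/25, 8/125)
  'a': [1/25 + 3/25*1/5, 1/25 + 3/25*4/5) = [8/125, 17/125) <- contains code 1/10
  'b': [1/25 + 3/25*4/5, 1/25 + 3/25*1/1) = [17/125, 4/25)
  emit 'a', narrow to [8/125, 17/125)
Step 4: interval [8/125, 17/125), width = 17/125 - 8/125 = 9/125
  'f': [8/125 + 9/125*0/1, 8/125 + 9/125*1/5) = [8/125, 49/625)
  'a': [8/125 + 9/125*1/5, 8/125 + 9/125*4/5) = [49/625, 76/625) <- contains code 1/10
  'b': [8/125 + 9/125*4/5, 8/125 + 9/125*1/1) = [76/625, 17/125)
  emit 'a', narrow to [49/625, 76/625)

Answer: faaa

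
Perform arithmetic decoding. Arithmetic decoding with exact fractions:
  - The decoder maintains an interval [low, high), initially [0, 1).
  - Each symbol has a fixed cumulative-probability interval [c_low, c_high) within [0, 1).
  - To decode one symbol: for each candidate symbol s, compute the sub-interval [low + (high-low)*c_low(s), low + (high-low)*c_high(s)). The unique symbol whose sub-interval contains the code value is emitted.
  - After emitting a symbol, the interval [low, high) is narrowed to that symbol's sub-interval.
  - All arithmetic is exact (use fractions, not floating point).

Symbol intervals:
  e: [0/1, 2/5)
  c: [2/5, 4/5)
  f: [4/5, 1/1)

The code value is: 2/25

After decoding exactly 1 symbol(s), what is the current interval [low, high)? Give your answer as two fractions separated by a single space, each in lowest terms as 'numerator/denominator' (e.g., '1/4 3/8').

Answer: 0/1 2/5

Derivation:
Step 1: interval [0/1, 1/1), width = 1/1 - 0/1 = 1/1
  'e': [0/1 + 1/1*0/1, 0/1 + 1/1*2/5) = [0/1, 2/5) <- contains code 2/25
  'c': [0/1 + 1/1*2/5, 0/1 + 1/1*4/5) = [2/5, 4/5)
  'f': [0/1 + 1/1*4/5, 0/1 + 1/1*1/1) = [4/5, 1/1)
  emit 'e', narrow to [0/1, 2/5)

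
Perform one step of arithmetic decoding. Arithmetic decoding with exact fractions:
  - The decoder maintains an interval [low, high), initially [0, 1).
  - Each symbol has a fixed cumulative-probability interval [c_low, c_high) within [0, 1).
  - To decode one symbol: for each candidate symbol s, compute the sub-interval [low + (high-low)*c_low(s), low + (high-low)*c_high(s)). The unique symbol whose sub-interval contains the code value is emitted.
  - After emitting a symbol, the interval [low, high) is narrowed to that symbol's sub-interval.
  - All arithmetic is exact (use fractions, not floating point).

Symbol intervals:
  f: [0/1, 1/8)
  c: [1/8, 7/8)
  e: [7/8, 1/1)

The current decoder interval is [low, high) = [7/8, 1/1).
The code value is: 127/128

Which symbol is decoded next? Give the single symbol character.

Interval width = high − low = 1/1 − 7/8 = 1/8
Scaled code = (code − low) / width = (127/128 − 7/8) / 1/8 = 15/16
  f: [0/1, 1/8) 
  c: [1/8, 7/8) 
  e: [7/8, 1/1) ← scaled code falls here ✓

Answer: e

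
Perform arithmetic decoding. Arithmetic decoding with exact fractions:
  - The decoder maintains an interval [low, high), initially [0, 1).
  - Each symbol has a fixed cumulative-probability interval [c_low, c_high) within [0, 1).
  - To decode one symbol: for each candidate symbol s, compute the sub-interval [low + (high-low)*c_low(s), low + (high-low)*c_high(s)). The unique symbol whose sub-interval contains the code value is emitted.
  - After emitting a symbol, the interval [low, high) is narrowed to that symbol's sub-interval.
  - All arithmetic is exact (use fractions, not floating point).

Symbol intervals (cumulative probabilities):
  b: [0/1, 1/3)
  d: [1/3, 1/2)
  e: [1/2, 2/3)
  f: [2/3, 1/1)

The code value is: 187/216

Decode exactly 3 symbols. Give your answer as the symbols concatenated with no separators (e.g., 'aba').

Answer: fee

Derivation:
Step 1: interval [0/1, 1/1), width = 1/1 - 0/1 = 1/1
  'b': [0/1 + 1/1*0/1, 0/1 + 1/1*1/3) = [0/1, 1/3)
  'd': [0/1 + 1/1*1/3, 0/1 + 1/1*1/2) = [1/3, 1/2)
  'e': [0/1 + 1/1*1/2, 0/1 + 1/1*2/3) = [1/2, 2/3)
  'f': [0/1 + 1/1*2/3, 0/1 + 1/1*1/1) = [2/3, 1/1) <- contains code 187/216
  emit 'f', narrow to [2/3, 1/1)
Step 2: interval [2/3, 1/1), width = 1/1 - 2/3 = 1/3
  'b': [2/3 + 1/3*0/1, 2/3 + 1/3*1/3) = [2/3, 7/9)
  'd': [2/3 + 1/3*1/3, 2/3 + 1/3*1/2) = [7/9, 5/6)
  'e': [2/3 + 1/3*1/2, 2/3 + 1/3*2/3) = [5/6, 8/9) <- contains code 187/216
  'f': [2/3 + 1/3*2/3, 2/3 + 1/3*1/1) = [8/9, 1/1)
  emit 'e', narrow to [5/6, 8/9)
Step 3: interval [5/6, 8/9), width = 8/9 - 5/6 = 1/18
  'b': [5/6 + 1/18*0/1, 5/6 + 1/18*1/3) = [5/6, 23/27)
  'd': [5/6 + 1/18*1/3, 5/6 + 1/18*1/2) = [23/27, 31/36)
  'e': [5/6 + 1/18*1/2, 5/6 + 1/18*2/3) = [31/36, 47/54) <- contains code 187/216
  'f': [5/6 + 1/18*2/3, 5/6 + 1/18*1/1) = [47/54, 8/9)
  emit 'e', narrow to [31/36, 47/54)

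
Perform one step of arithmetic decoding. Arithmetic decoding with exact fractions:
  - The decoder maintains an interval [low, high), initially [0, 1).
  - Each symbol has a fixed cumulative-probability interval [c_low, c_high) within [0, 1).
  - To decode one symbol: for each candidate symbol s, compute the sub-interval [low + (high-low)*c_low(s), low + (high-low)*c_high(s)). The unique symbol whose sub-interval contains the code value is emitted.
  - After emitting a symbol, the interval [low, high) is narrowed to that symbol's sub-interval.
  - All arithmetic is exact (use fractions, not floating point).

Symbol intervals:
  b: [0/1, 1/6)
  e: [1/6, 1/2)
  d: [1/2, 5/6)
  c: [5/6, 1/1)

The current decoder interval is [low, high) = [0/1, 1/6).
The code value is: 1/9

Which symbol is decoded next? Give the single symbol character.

Answer: d

Derivation:
Interval width = high − low = 1/6 − 0/1 = 1/6
Scaled code = (code − low) / width = (1/9 − 0/1) / 1/6 = 2/3
  b: [0/1, 1/6) 
  e: [1/6, 1/2) 
  d: [1/2, 5/6) ← scaled code falls here ✓
  c: [5/6, 1/1) 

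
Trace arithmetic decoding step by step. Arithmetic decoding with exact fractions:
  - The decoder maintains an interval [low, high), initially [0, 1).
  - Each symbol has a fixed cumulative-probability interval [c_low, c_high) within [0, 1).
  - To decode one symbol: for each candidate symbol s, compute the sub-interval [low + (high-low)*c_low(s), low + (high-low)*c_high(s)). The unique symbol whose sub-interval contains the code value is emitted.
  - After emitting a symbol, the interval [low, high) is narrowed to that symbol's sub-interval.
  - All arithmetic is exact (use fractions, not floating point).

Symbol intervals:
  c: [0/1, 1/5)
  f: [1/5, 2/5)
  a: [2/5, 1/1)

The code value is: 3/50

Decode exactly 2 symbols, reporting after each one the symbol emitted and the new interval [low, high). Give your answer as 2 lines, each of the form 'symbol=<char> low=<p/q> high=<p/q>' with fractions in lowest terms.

Step 1: interval [0/1, 1/1), width = 1/1 - 0/1 = 1/1
  'c': [0/1 + 1/1*0/1, 0/1 + 1/1*1/5) = [0/1, 1/5) <- contains code 3/50
  'f': [0/1 + 1/1*1/5, 0/1 + 1/1*2/5) = [1/5, 2/5)
  'a': [0/1 + 1/1*2/5, 0/1 + 1/1*1/1) = [2/5, 1/1)
  emit 'c', narrow to [0/1, 1/5)
Step 2: interval [0/1, 1/5), width = 1/5 - 0/1 = 1/5
  'c': [0/1 + 1/5*0/1, 0/1 + 1/5*1/5) = [0/1, 1/25)
  'f': [0/1 + 1/5*1/5, 0/1 + 1/5*2/5) = [1/25, 2/25) <- contains code 3/50
  'a': [0/1 + 1/5*2/5, 0/1 + 1/5*1/1) = [2/25, 1/5)
  emit 'f', narrow to [1/25, 2/25)

Answer: symbol=c low=0/1 high=1/5
symbol=f low=1/25 high=2/25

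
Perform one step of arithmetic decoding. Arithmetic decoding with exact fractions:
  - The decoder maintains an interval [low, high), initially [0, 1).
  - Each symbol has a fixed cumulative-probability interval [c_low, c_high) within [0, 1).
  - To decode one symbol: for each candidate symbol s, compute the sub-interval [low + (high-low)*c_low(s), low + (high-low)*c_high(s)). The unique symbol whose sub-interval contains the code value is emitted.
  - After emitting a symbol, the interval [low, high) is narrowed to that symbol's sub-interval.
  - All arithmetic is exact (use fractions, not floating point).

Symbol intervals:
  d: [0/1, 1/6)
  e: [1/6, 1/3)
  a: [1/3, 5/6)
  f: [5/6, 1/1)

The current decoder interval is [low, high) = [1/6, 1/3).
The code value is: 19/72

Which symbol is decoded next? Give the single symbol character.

Answer: a

Derivation:
Interval width = high − low = 1/3 − 1/6 = 1/6
Scaled code = (code − low) / width = (19/72 − 1/6) / 1/6 = 7/12
  d: [0/1, 1/6) 
  e: [1/6, 1/3) 
  a: [1/3, 5/6) ← scaled code falls here ✓
  f: [5/6, 1/1) 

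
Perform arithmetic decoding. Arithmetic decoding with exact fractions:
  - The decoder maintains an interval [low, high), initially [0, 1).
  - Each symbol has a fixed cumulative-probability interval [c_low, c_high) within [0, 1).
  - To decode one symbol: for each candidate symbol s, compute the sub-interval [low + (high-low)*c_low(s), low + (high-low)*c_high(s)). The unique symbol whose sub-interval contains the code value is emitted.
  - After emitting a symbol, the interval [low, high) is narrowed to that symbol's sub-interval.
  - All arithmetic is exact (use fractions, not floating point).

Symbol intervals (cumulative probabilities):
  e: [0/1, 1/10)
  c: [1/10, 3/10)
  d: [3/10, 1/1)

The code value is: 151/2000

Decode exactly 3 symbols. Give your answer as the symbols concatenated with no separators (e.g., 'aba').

Step 1: interval [0/1, 1/1), width = 1/1 - 0/1 = 1/1
  'e': [0/1 + 1/1*0/1, 0/1 + 1/1*1/10) = [0/1, 1/10) <- contains code 151/2000
  'c': [0/1 + 1/1*1/10, 0/1 + 1/1*3/10) = [1/10, 3/10)
  'd': [0/1 + 1/1*3/10, 0/1 + 1/1*1/1) = [3/10, 1/1)
  emit 'e', narrow to [0/1, 1/10)
Step 2: interval [0/1, 1/10), width = 1/10 - 0/1 = 1/10
  'e': [0/1 + 1/10*0/1, 0/1 + 1/10*1/10) = [0/1, 1/100)
  'c': [0/1 + 1/10*1/10, 0/1 + 1/10*3/10) = [1/100, 3/100)
  'd': [0/1 + 1/10*3/10, 0/1 + 1/10*1/1) = [3/100, 1/10) <- contains code 151/2000
  emit 'd', narrow to [3/100, 1/10)
Step 3: interval [3/100, 1/10), width = 1/10 - 3/100 = 7/100
  'e': [3/100 + 7/100*0/1, 3/100 + 7/100*1/10) = [3/100, 37/1000)
  'c': [3/100 + 7/100*1/10, 3/100 + 7/100*3/10) = [37/1000, 51/1000)
  'd': [3/100 + 7/100*3/10, 3/100 + 7/100*1/1) = [51/1000, 1/10) <- contains code 151/2000
  emit 'd', narrow to [51/1000, 1/10)

Answer: edd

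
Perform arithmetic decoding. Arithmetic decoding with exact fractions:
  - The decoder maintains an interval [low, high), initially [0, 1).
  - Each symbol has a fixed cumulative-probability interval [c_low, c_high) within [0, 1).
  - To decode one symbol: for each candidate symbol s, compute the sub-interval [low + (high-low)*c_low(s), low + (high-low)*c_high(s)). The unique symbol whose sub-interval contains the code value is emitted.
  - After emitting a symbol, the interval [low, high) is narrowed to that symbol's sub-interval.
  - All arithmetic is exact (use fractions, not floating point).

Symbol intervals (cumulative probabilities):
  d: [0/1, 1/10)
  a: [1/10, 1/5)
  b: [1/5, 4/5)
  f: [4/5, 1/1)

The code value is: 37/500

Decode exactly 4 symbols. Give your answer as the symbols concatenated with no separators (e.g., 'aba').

Answer: dbfb

Derivation:
Step 1: interval [0/1, 1/1), width = 1/1 - 0/1 = 1/1
  'd': [0/1 + 1/1*0/1, 0/1 + 1/1*1/10) = [0/1, 1/10) <- contains code 37/500
  'a': [0/1 + 1/1*1/10, 0/1 + 1/1*1/5) = [1/10, 1/5)
  'b': [0/1 + 1/1*1/5, 0/1 + 1/1*4/5) = [1/5, 4/5)
  'f': [0/1 + 1/1*4/5, 0/1 + 1/1*1/1) = [4/5, 1/1)
  emit 'd', narrow to [0/1, 1/10)
Step 2: interval [0/1, 1/10), width = 1/10 - 0/1 = 1/10
  'd': [0/1 + 1/10*0/1, 0/1 + 1/10*1/10) = [0/1, 1/100)
  'a': [0/1 + 1/10*1/10, 0/1 + 1/10*1/5) = [1/100, 1/50)
  'b': [0/1 + 1/10*1/5, 0/1 + 1/10*4/5) = [1/50, 2/25) <- contains code 37/500
  'f': [0/1 + 1/10*4/5, 0/1 + 1/10*1/1) = [2/25, 1/10)
  emit 'b', narrow to [1/50, 2/25)
Step 3: interval [1/50, 2/25), width = 2/25 - 1/50 = 3/50
  'd': [1/50 + 3/50*0/1, 1/50 + 3/50*1/10) = [1/50, 13/500)
  'a': [1/50 + 3/50*1/10, 1/50 + 3/50*1/5) = [13/500, 4/125)
  'b': [1/50 + 3/50*1/5, 1/50 + 3/50*4/5) = [4/125, 17/250)
  'f': [1/50 + 3/50*4/5, 1/50 + 3/50*1/1) = [17/250, 2/25) <- contains code 37/500
  emit 'f', narrow to [17/250, 2/25)
Step 4: interval [17/250, 2/25), width = 2/25 - 17/250 = 3/250
  'd': [17/250 + 3/250*0/1, 17/250 + 3/250*1/10) = [17/250, 173/2500)
  'a': [17/250 + 3/250*1/10, 17/250 + 3/250*1/5) = [173/2500, 44/625)
  'b': [17/250 + 3/250*1/5, 17/250 + 3/250*4/5) = [44/625, 97/1250) <- contains code 37/500
  'f': [17/250 + 3/250*4/5, 17/250 + 3/250*1/1) = [97/1250, 2/25)
  emit 'b', narrow to [44/625, 97/1250)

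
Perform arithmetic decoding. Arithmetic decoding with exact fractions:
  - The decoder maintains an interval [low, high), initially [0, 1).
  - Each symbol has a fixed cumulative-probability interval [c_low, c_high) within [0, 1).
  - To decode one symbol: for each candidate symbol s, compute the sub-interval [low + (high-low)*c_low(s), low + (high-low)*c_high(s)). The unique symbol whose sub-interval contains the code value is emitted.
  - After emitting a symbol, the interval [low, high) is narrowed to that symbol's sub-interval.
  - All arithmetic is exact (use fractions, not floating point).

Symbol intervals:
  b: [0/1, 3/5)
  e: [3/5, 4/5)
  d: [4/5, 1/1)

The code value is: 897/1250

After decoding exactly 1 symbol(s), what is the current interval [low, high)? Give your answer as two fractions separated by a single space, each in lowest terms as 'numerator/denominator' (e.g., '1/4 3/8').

Answer: 3/5 4/5

Derivation:
Step 1: interval [0/1, 1/1), width = 1/1 - 0/1 = 1/1
  'b': [0/1 + 1/1*0/1, 0/1 + 1/1*3/5) = [0/1, 3/5)
  'e': [0/1 + 1/1*3/5, 0/1 + 1/1*4/5) = [3/5, 4/5) <- contains code 897/1250
  'd': [0/1 + 1/1*4/5, 0/1 + 1/1*1/1) = [4/5, 1/1)
  emit 'e', narrow to [3/5, 4/5)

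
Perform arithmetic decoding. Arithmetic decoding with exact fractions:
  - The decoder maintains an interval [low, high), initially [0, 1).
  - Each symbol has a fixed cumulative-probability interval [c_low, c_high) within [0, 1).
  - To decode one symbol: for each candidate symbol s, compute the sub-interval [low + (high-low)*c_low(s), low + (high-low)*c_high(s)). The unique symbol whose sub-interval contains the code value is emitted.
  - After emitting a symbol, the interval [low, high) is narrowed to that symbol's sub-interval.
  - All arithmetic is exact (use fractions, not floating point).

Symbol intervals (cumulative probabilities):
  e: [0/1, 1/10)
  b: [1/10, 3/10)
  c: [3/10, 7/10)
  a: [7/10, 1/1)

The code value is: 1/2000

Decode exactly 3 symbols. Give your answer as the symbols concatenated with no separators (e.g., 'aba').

Step 1: interval [0/1, 1/1), width = 1/1 - 0/1 = 1/1
  'e': [0/1 + 1/1*0/1, 0/1 + 1/1*1/10) = [0/1, 1/10) <- contains code 1/2000
  'b': [0/1 + 1/1*1/10, 0/1 + 1/1*3/10) = [1/10, 3/10)
  'c': [0/1 + 1/1*3/10, 0/1 + 1/1*7/10) = [3/10, 7/10)
  'a': [0/1 + 1/1*7/10, 0/1 + 1/1*1/1) = [7/10, 1/1)
  emit 'e', narrow to [0/1, 1/10)
Step 2: interval [0/1, 1/10), width = 1/10 - 0/1 = 1/10
  'e': [0/1 + 1/10*0/1, 0/1 + 1/10*1/10) = [0/1, 1/100) <- contains code 1/2000
  'b': [0/1 + 1/10*1/10, 0/1 + 1/10*3/10) = [1/100, 3/100)
  'c': [0/1 + 1/10*3/10, 0/1 + 1/10*7/10) = [3/100, 7/100)
  'a': [0/1 + 1/10*7/10, 0/1 + 1/10*1/1) = [7/100, 1/10)
  emit 'e', narrow to [0/1, 1/100)
Step 3: interval [0/1, 1/100), width = 1/100 - 0/1 = 1/100
  'e': [0/1 + 1/100*0/1, 0/1 + 1/100*1/10) = [0/1, 1/1000) <- contains code 1/2000
  'b': [0/1 + 1/100*1/10, 0/1 + 1/100*3/10) = [1/1000, 3/1000)
  'c': [0/1 + 1/100*3/10, 0/1 + 1/100*7/10) = [3/1000, 7/1000)
  'a': [0/1 + 1/100*7/10, 0/1 + 1/100*1/1) = [7/1000, 1/100)
  emit 'e', narrow to [0/1, 1/1000)

Answer: eee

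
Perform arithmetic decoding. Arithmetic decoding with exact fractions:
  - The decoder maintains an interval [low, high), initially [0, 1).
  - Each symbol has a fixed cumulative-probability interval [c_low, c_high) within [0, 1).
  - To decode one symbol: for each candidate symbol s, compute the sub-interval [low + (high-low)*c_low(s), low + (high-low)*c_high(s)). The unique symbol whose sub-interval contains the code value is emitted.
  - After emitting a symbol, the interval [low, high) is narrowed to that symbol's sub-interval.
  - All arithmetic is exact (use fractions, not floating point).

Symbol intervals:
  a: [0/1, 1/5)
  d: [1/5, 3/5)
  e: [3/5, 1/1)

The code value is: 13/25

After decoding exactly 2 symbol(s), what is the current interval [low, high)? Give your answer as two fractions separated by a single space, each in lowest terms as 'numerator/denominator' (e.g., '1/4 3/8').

Answer: 11/25 3/5

Derivation:
Step 1: interval [0/1, 1/1), width = 1/1 - 0/1 = 1/1
  'a': [0/1 + 1/1*0/1, 0/1 + 1/1*1/5) = [0/1, 1/5)
  'd': [0/1 + 1/1*1/5, 0/1 + 1/1*3/5) = [1/5, 3/5) <- contains code 13/25
  'e': [0/1 + 1/1*3/5, 0/1 + 1/1*1/1) = [3/5, 1/1)
  emit 'd', narrow to [1/5, 3/5)
Step 2: interval [1/5, 3/5), width = 3/5 - 1/5 = 2/5
  'a': [1/5 + 2/5*0/1, 1/5 + 2/5*1/5) = [1/5, 7/25)
  'd': [1/5 + 2/5*1/5, 1/5 + 2/5*3/5) = [7/25, 11/25)
  'e': [1/5 + 2/5*3/5, 1/5 + 2/5*1/1) = [11/25, 3/5) <- contains code 13/25
  emit 'e', narrow to [11/25, 3/5)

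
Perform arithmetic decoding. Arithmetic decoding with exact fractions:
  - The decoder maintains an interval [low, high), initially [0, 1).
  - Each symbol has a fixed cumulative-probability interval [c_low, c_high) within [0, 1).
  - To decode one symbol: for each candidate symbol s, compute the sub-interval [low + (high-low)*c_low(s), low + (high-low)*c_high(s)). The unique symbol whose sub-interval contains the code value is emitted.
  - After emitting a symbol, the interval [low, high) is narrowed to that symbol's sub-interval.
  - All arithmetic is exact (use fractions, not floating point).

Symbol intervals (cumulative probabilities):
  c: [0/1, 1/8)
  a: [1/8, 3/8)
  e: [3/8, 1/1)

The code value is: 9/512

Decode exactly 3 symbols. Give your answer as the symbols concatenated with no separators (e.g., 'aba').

Step 1: interval [0/1, 1/1), width = 1/1 - 0/1 = 1/1
  'c': [0/1 + 1/1*0/1, 0/1 + 1/1*1/8) = [0/1, 1/8) <- contains code 9/512
  'a': [0/1 + 1/1*1/8, 0/1 + 1/1*3/8) = [1/8, 3/8)
  'e': [0/1 + 1/1*3/8, 0/1 + 1/1*1/1) = [3/8, 1/1)
  emit 'c', narrow to [0/1, 1/8)
Step 2: interval [0/1, 1/8), width = 1/8 - 0/1 = 1/8
  'c': [0/1 + 1/8*0/1, 0/1 + 1/8*1/8) = [0/1, 1/64)
  'a': [0/1 + 1/8*1/8, 0/1 + 1/8*3/8) = [1/64, 3/64) <- contains code 9/512
  'e': [0/1 + 1/8*3/8, 0/1 + 1/8*1/1) = [3/64, 1/8)
  emit 'a', narrow to [1/64, 3/64)
Step 3: interval [1/64, 3/64), width = 3/64 - 1/64 = 1/32
  'c': [1/64 + 1/32*0/1, 1/64 + 1/32*1/8) = [1/64, 5/256) <- contains code 9/512
  'a': [1/64 + 1/32*1/8, 1/64 + 1/32*3/8) = [5/256, 7/256)
  'e': [1/64 + 1/32*3/8, 1/64 + 1/32*1/1) = [7/256, 3/64)
  emit 'c', narrow to [1/64, 5/256)

Answer: cac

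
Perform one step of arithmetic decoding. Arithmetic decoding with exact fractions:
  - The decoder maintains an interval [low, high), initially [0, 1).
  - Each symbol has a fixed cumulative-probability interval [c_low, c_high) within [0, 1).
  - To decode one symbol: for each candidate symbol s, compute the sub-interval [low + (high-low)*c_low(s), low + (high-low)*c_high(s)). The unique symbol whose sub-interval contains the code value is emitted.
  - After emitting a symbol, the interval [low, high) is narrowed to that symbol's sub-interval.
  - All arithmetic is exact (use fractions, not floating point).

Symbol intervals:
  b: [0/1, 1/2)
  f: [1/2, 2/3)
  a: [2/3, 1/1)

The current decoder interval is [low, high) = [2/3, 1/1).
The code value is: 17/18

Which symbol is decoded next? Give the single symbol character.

Interval width = high − low = 1/1 − 2/3 = 1/3
Scaled code = (code − low) / width = (17/18 − 2/3) / 1/3 = 5/6
  b: [0/1, 1/2) 
  f: [1/2, 2/3) 
  a: [2/3, 1/1) ← scaled code falls here ✓

Answer: a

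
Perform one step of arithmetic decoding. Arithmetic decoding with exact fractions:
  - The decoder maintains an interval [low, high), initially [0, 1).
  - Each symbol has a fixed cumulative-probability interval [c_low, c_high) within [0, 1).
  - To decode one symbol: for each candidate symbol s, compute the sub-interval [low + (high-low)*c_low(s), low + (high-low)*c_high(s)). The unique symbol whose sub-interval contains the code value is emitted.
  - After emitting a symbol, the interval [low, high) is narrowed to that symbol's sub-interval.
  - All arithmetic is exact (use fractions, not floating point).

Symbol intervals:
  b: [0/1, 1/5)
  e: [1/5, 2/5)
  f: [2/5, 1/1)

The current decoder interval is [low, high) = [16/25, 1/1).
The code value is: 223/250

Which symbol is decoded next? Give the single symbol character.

Interval width = high − low = 1/1 − 16/25 = 9/25
Scaled code = (code − low) / width = (223/250 − 16/25) / 9/25 = 7/10
  b: [0/1, 1/5) 
  e: [1/5, 2/5) 
  f: [2/5, 1/1) ← scaled code falls here ✓

Answer: f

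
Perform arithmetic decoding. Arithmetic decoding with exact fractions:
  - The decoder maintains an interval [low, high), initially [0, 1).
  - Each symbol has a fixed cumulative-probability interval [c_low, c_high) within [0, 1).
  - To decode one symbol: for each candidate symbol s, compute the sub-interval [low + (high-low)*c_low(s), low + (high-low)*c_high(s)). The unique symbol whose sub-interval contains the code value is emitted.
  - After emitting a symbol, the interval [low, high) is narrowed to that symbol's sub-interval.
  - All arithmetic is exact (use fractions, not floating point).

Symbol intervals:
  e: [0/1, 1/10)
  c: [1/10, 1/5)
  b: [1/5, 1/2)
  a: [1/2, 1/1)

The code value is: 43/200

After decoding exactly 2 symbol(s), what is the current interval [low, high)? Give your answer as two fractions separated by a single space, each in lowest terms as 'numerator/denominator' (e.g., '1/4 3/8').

Step 1: interval [0/1, 1/1), width = 1/1 - 0/1 = 1/1
  'e': [0/1 + 1/1*0/1, 0/1 + 1/1*1/10) = [0/1, 1/10)
  'c': [0/1 + 1/1*1/10, 0/1 + 1/1*1/5) = [1/10, 1/5)
  'b': [0/1 + 1/1*1/5, 0/1 + 1/1*1/2) = [1/5, 1/2) <- contains code 43/200
  'a': [0/1 + 1/1*1/2, 0/1 + 1/1*1/1) = [1/2, 1/1)
  emit 'b', narrow to [1/5, 1/2)
Step 2: interval [1/5, 1/2), width = 1/2 - 1/5 = 3/10
  'e': [1/5 + 3/10*0/1, 1/5 + 3/10*1/10) = [1/5, 23/100) <- contains code 43/200
  'c': [1/5 + 3/10*1/10, 1/5 + 3/10*1/5) = [23/100, 13/50)
  'b': [1/5 + 3/10*1/5, 1/5 + 3/10*1/2) = [13/50, 7/20)
  'a': [1/5 + 3/10*1/2, 1/5 + 3/10*1/1) = [7/20, 1/2)
  emit 'e', narrow to [1/5, 23/100)

Answer: 1/5 23/100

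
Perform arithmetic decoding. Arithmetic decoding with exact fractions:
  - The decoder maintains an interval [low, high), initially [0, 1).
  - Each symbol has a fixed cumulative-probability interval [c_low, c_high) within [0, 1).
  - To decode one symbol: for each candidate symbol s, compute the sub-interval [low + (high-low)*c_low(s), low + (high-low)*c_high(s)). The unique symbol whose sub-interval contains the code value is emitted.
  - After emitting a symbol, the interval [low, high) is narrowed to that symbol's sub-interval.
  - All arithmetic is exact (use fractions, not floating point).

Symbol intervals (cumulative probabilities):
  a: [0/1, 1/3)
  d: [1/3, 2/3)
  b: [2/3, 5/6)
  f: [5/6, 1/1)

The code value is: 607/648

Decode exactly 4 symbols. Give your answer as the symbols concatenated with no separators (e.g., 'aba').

Answer: fdfa

Derivation:
Step 1: interval [0/1, 1/1), width = 1/1 - 0/1 = 1/1
  'a': [0/1 + 1/1*0/1, 0/1 + 1/1*1/3) = [0/1, 1/3)
  'd': [0/1 + 1/1*1/3, 0/1 + 1/1*2/3) = [1/3, 2/3)
  'b': [0/1 + 1/1*2/3, 0/1 + 1/1*5/6) = [2/3, 5/6)
  'f': [0/1 + 1/1*5/6, 0/1 + 1/1*1/1) = [5/6, 1/1) <- contains code 607/648
  emit 'f', narrow to [5/6, 1/1)
Step 2: interval [5/6, 1/1), width = 1/1 - 5/6 = 1/6
  'a': [5/6 + 1/6*0/1, 5/6 + 1/6*1/3) = [5/6, 8/9)
  'd': [5/6 + 1/6*1/3, 5/6 + 1/6*2/3) = [8/9, 17/18) <- contains code 607/648
  'b': [5/6 + 1/6*2/3, 5/6 + 1/6*5/6) = [17/18, 35/36)
  'f': [5/6 + 1/6*5/6, 5/6 + 1/6*1/1) = [35/36, 1/1)
  emit 'd', narrow to [8/9, 17/18)
Step 3: interval [8/9, 17/18), width = 17/18 - 8/9 = 1/18
  'a': [8/9 + 1/18*0/1, 8/9 + 1/18*1/3) = [8/9, 49/54)
  'd': [8/9 + 1/18*1/3, 8/9 + 1/18*2/3) = [49/54, 25/27)
  'b': [8/9 + 1/18*2/3, 8/9 + 1/18*5/6) = [25/27, 101/108)
  'f': [8/9 + 1/18*5/6, 8/9 + 1/18*1/1) = [101/108, 17/18) <- contains code 607/648
  emit 'f', narrow to [101/108, 17/18)
Step 4: interval [101/108, 17/18), width = 17/18 - 101/108 = 1/108
  'a': [101/108 + 1/108*0/1, 101/108 + 1/108*1/3) = [101/108, 76/81) <- contains code 607/648
  'd': [101/108 + 1/108*1/3, 101/108 + 1/108*2/3) = [76/81, 305/324)
  'b': [101/108 + 1/108*2/3, 101/108 + 1/108*5/6) = [305/324, 611/648)
  'f': [101/108 + 1/108*5/6, 101/108 + 1/108*1/1) = [611/648, 17/18)
  emit 'a', narrow to [101/108, 76/81)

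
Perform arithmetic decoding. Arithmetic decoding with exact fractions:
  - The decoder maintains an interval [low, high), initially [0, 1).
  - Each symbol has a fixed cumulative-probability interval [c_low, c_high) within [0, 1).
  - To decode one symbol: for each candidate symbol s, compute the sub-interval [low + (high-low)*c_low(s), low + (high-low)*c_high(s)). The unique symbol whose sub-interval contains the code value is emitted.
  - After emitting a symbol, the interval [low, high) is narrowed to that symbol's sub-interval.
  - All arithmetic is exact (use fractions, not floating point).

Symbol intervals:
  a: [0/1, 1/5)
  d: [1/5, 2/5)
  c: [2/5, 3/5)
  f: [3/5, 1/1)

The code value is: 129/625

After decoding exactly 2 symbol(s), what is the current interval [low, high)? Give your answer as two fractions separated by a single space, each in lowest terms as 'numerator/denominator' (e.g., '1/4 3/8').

Step 1: interval [0/1, 1/1), width = 1/1 - 0/1 = 1/1
  'a': [0/1 + 1/1*0/1, 0/1 + 1/1*1/5) = [0/1, 1/5)
  'd': [0/1 + 1/1*1/5, 0/1 + 1/1*2/5) = [1/5, 2/5) <- contains code 129/625
  'c': [0/1 + 1/1*2/5, 0/1 + 1/1*3/5) = [2/5, 3/5)
  'f': [0/1 + 1/1*3/5, 0/1 + 1/1*1/1) = [3/5, 1/1)
  emit 'd', narrow to [1/5, 2/5)
Step 2: interval [1/5, 2/5), width = 2/5 - 1/5 = 1/5
  'a': [1/5 + 1/5*0/1, 1/5 + 1/5*1/5) = [1/5, 6/25) <- contains code 129/625
  'd': [1/5 + 1/5*1/5, 1/5 + 1/5*2/5) = [6/25, 7/25)
  'c': [1/5 + 1/5*2/5, 1/5 + 1/5*3/5) = [7/25, 8/25)
  'f': [1/5 + 1/5*3/5, 1/5 + 1/5*1/1) = [8/25, 2/5)
  emit 'a', narrow to [1/5, 6/25)

Answer: 1/5 6/25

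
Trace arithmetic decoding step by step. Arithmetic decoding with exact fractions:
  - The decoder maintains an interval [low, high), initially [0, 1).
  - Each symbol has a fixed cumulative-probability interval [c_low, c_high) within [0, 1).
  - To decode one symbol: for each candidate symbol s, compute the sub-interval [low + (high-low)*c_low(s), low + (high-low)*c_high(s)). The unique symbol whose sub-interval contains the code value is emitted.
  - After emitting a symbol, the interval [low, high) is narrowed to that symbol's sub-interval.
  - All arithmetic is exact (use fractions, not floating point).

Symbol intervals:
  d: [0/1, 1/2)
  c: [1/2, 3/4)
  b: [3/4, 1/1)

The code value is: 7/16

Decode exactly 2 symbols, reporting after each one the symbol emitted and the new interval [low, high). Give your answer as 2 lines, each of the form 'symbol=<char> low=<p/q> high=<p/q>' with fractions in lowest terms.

Answer: symbol=d low=0/1 high=1/2
symbol=b low=3/8 high=1/2

Derivation:
Step 1: interval [0/1, 1/1), width = 1/1 - 0/1 = 1/1
  'd': [0/1 + 1/1*0/1, 0/1 + 1/1*1/2) = [0/1, 1/2) <- contains code 7/16
  'c': [0/1 + 1/1*1/2, 0/1 + 1/1*3/4) = [1/2, 3/4)
  'b': [0/1 + 1/1*3/4, 0/1 + 1/1*1/1) = [3/4, 1/1)
  emit 'd', narrow to [0/1, 1/2)
Step 2: interval [0/1, 1/2), width = 1/2 - 0/1 = 1/2
  'd': [0/1 + 1/2*0/1, 0/1 + 1/2*1/2) = [0/1, 1/4)
  'c': [0/1 + 1/2*1/2, 0/1 + 1/2*3/4) = [1/4, 3/8)
  'b': [0/1 + 1/2*3/4, 0/1 + 1/2*1/1) = [3/8, 1/2) <- contains code 7/16
  emit 'b', narrow to [3/8, 1/2)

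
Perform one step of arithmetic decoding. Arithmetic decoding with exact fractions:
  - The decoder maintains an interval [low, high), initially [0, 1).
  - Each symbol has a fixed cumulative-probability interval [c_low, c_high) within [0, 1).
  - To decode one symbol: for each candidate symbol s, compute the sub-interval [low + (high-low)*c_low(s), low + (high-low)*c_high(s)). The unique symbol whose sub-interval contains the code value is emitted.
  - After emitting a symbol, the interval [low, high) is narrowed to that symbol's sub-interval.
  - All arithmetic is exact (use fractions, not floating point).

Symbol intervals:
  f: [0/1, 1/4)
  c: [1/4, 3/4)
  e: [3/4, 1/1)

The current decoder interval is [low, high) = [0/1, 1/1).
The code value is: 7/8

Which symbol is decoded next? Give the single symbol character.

Answer: e

Derivation:
Interval width = high − low = 1/1 − 0/1 = 1/1
Scaled code = (code − low) / width = (7/8 − 0/1) / 1/1 = 7/8
  f: [0/1, 1/4) 
  c: [1/4, 3/4) 
  e: [3/4, 1/1) ← scaled code falls here ✓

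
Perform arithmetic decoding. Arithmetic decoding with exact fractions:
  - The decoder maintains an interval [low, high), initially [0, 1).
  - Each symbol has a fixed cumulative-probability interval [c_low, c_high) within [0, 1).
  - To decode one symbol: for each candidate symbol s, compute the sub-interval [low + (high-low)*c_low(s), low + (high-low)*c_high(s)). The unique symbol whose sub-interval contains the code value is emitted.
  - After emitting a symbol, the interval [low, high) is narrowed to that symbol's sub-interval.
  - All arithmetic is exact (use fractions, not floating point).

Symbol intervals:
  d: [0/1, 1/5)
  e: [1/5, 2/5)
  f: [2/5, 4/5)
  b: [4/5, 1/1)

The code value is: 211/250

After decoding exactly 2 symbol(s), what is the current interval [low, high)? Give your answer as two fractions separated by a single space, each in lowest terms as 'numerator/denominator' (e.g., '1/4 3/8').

Answer: 21/25 22/25

Derivation:
Step 1: interval [0/1, 1/1), width = 1/1 - 0/1 = 1/1
  'd': [0/1 + 1/1*0/1, 0/1 + 1/1*1/5) = [0/1, 1/5)
  'e': [0/1 + 1/1*1/5, 0/1 + 1/1*2/5) = [1/5, 2/5)
  'f': [0/1 + 1/1*2/5, 0/1 + 1/1*4/5) = [2/5, 4/5)
  'b': [0/1 + 1/1*4/5, 0/1 + 1/1*1/1) = [4/5, 1/1) <- contains code 211/250
  emit 'b', narrow to [4/5, 1/1)
Step 2: interval [4/5, 1/1), width = 1/1 - 4/5 = 1/5
  'd': [4/5 + 1/5*0/1, 4/5 + 1/5*1/5) = [4/5, 21/25)
  'e': [4/5 + 1/5*1/5, 4/5 + 1/5*2/5) = [21/25, 22/25) <- contains code 211/250
  'f': [4/5 + 1/5*2/5, 4/5 + 1/5*4/5) = [22/25, 24/25)
  'b': [4/5 + 1/5*4/5, 4/5 + 1/5*1/1) = [24/25, 1/1)
  emit 'e', narrow to [21/25, 22/25)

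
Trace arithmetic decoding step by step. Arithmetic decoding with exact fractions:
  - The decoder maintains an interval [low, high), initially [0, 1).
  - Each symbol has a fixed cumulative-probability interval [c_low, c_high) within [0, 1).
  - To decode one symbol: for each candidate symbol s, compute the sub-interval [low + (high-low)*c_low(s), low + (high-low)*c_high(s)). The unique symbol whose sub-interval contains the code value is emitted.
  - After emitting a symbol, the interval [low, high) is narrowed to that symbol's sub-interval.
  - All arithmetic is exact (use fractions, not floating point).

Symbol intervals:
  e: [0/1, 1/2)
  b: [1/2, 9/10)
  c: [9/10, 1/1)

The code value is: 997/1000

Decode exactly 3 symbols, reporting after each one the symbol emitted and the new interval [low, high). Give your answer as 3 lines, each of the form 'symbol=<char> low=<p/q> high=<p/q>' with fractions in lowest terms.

Answer: symbol=c low=9/10 high=1/1
symbol=c low=99/100 high=1/1
symbol=b low=199/200 high=999/1000

Derivation:
Step 1: interval [0/1, 1/1), width = 1/1 - 0/1 = 1/1
  'e': [0/1 + 1/1*0/1, 0/1 + 1/1*1/2) = [0/1, 1/2)
  'b': [0/1 + 1/1*1/2, 0/1 + 1/1*9/10) = [1/2, 9/10)
  'c': [0/1 + 1/1*9/10, 0/1 + 1/1*1/1) = [9/10, 1/1) <- contains code 997/1000
  emit 'c', narrow to [9/10, 1/1)
Step 2: interval [9/10, 1/1), width = 1/1 - 9/10 = 1/10
  'e': [9/10 + 1/10*0/1, 9/10 + 1/10*1/2) = [9/10, 19/20)
  'b': [9/10 + 1/10*1/2, 9/10 + 1/10*9/10) = [19/20, 99/100)
  'c': [9/10 + 1/10*9/10, 9/10 + 1/10*1/1) = [99/100, 1/1) <- contains code 997/1000
  emit 'c', narrow to [99/100, 1/1)
Step 3: interval [99/100, 1/1), width = 1/1 - 99/100 = 1/100
  'e': [99/100 + 1/100*0/1, 99/100 + 1/100*1/2) = [99/100, 199/200)
  'b': [99/100 + 1/100*1/2, 99/100 + 1/100*9/10) = [199/200, 999/1000) <- contains code 997/1000
  'c': [99/100 + 1/100*9/10, 99/100 + 1/100*1/1) = [999/1000, 1/1)
  emit 'b', narrow to [199/200, 999/1000)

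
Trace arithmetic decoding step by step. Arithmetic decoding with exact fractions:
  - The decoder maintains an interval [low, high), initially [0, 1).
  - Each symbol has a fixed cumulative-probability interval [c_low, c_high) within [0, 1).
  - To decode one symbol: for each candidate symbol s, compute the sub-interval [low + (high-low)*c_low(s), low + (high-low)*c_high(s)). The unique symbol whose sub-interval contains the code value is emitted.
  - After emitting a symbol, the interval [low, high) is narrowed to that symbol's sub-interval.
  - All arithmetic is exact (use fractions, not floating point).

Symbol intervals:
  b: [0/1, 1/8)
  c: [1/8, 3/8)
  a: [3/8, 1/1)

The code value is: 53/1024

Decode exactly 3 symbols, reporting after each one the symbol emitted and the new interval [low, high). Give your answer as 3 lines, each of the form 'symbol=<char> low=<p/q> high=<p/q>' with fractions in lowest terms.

Answer: symbol=b low=0/1 high=1/8
symbol=a low=3/64 high=1/8
symbol=b low=3/64 high=29/512

Derivation:
Step 1: interval [0/1, 1/1), width = 1/1 - 0/1 = 1/1
  'b': [0/1 + 1/1*0/1, 0/1 + 1/1*1/8) = [0/1, 1/8) <- contains code 53/1024
  'c': [0/1 + 1/1*1/8, 0/1 + 1/1*3/8) = [1/8, 3/8)
  'a': [0/1 + 1/1*3/8, 0/1 + 1/1*1/1) = [3/8, 1/1)
  emit 'b', narrow to [0/1, 1/8)
Step 2: interval [0/1, 1/8), width = 1/8 - 0/1 = 1/8
  'b': [0/1 + 1/8*0/1, 0/1 + 1/8*1/8) = [0/1, 1/64)
  'c': [0/1 + 1/8*1/8, 0/1 + 1/8*3/8) = [1/64, 3/64)
  'a': [0/1 + 1/8*3/8, 0/1 + 1/8*1/1) = [3/64, 1/8) <- contains code 53/1024
  emit 'a', narrow to [3/64, 1/8)
Step 3: interval [3/64, 1/8), width = 1/8 - 3/64 = 5/64
  'b': [3/64 + 5/64*0/1, 3/64 + 5/64*1/8) = [3/64, 29/512) <- contains code 53/1024
  'c': [3/64 + 5/64*1/8, 3/64 + 5/64*3/8) = [29/512, 39/512)
  'a': [3/64 + 5/64*3/8, 3/64 + 5/64*1/1) = [39/512, 1/8)
  emit 'b', narrow to [3/64, 29/512)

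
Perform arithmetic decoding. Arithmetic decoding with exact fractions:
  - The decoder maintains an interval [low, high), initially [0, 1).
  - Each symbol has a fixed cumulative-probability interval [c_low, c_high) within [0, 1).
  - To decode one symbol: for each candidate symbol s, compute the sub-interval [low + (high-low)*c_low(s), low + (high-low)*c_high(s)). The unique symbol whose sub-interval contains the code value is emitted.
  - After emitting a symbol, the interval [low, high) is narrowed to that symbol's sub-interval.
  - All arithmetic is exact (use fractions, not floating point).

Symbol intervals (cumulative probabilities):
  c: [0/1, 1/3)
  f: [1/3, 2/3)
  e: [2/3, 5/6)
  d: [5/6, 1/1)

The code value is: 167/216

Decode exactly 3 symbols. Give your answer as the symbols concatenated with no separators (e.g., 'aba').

Step 1: interval [0/1, 1/1), width = 1/1 - 0/1 = 1/1
  'c': [0/1 + 1/1*0/1, 0/1 + 1/1*1/3) = [0/1, 1/3)
  'f': [0/1 + 1/1*1/3, 0/1 + 1/1*2/3) = [1/3, 2/3)
  'e': [0/1 + 1/1*2/3, 0/1 + 1/1*5/6) = [2/3, 5/6) <- contains code 167/216
  'd': [0/1 + 1/1*5/6, 0/1 + 1/1*1/1) = [5/6, 1/1)
  emit 'e', narrow to [2/3, 5/6)
Step 2: interval [2/3, 5/6), width = 5/6 - 2/3 = 1/6
  'c': [2/3 + 1/6*0/1, 2/3 + 1/6*1/3) = [2/3, 13/18)
  'f': [2/3 + 1/6*1/3, 2/3 + 1/6*2/3) = [13/18, 7/9) <- contains code 167/216
  'e': [2/3 + 1/6*2/3, 2/3 + 1/6*5/6) = [7/9, 29/36)
  'd': [2/3 + 1/6*5/6, 2/3 + 1/6*1/1) = [29/36, 5/6)
  emit 'f', narrow to [13/18, 7/9)
Step 3: interval [13/18, 7/9), width = 7/9 - 13/18 = 1/18
  'c': [13/18 + 1/18*0/1, 13/18 + 1/18*1/3) = [13/18, 20/27)
  'f': [13/18 + 1/18*1/3, 13/18 + 1/18*2/3) = [20/27, 41/54)
  'e': [13/18 + 1/18*2/3, 13/18 + 1/18*5/6) = [41/54, 83/108)
  'd': [13/18 + 1/18*5/6, 13/18 + 1/18*1/1) = [83/108, 7/9) <- contains code 167/216
  emit 'd', narrow to [83/108, 7/9)

Answer: efd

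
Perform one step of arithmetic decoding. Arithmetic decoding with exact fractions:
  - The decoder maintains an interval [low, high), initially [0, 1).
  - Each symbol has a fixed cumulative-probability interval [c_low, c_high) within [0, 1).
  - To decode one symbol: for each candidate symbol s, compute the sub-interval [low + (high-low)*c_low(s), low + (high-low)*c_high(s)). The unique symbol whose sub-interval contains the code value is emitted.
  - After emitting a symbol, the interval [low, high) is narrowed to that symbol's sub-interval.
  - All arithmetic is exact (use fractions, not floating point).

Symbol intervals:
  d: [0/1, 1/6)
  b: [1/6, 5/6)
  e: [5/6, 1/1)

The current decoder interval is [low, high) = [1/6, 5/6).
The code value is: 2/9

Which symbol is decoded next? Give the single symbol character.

Interval width = high − low = 5/6 − 1/6 = 2/3
Scaled code = (code − low) / width = (2/9 − 1/6) / 2/3 = 1/12
  d: [0/1, 1/6) ← scaled code falls here ✓
  b: [1/6, 5/6) 
  e: [5/6, 1/1) 

Answer: d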